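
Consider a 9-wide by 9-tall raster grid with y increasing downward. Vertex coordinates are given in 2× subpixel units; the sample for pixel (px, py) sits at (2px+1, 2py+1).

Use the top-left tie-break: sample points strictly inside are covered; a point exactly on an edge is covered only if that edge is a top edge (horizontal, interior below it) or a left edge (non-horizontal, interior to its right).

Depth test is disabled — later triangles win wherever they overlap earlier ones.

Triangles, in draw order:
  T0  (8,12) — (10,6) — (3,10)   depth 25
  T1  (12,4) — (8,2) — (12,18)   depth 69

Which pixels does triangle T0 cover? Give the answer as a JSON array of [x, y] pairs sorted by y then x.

T0:
  2·area = 34  (B↔C swapped to make it positive)
  edge (8, 12)→(3, 10): d=(-5,-2) top-left  bias=+0
  edge (3, 10)→(10, 6): d=(7,-4) top-left  bias=+0
  edge (10, 6)→(8, 12): d=(-2,6) right/bottom  bias=-1
    (5,1)@(11, 3): e=[51,-17,0] → .  [on edge]
    (4,3)@(9, 7): e=[27,3,4] → X
    (5,3)@(11, 7): e=[31,11,-8] → .
    (2,4)@(5, 9): e=[9,1,24] → X
    (3,4)@(7, 9): e=[13,9,12] → X
    (4,4)@(9, 9): e=[17,17,0] → .  [on edge]
    (2,5)@(5, 11): e=[-1,15,20] → .
    (3,5)@(7, 11): e=[3,23,8] → X
    (4,5)@(9, 11): e=[7,31,-4] → .
    (3,6)@(7, 13): e=[-7,37,4] → .
    (3,7)@(7, 15): e=[-17,51,0] → .  [on edge]
  covered (4 px):
    . . . . . . . . .
    . . . . . . . . .
    . . . . . . . . .
    . . . . X . . . .
    . . X X . . . . .
    . . . X . . . . .
    . . . . . . . . .
    . . . . . . . . .
    . . . . . . . . .
T1:
  2·area = 56  (B↔C swapped to make it positive)
  edge (12, 4)→(12, 18): d=(0,14) right/bottom  bias=-1
  edge (12, 18)→(8, 2): d=(-4,-16) top-left  bias=+0
  edge (8, 2)→(12, 4): d=(4,2) right/bottom  bias=-1
    (4,1)@(9, 3): e=[42,12,2] → X
    (5,1)@(11, 3): e=[14,44,-2] → .
    (4,2)@(9, 5): e=[42,4,10] → X
    (5,2)@(11, 5): e=[14,36,6] → X
    (6,2)@(13, 5): e=[-14,68,2] → .
    (4,3)@(9, 7): e=[42,-4,18] → .
    (5,3)@(11, 7): e=[14,28,14] → X
    (6,3)@(13, 7): e=[-14,60,10] → .
    (5,4)@(11, 9): e=[14,20,22] → X
    (6,4)@(13, 9): e=[-14,52,18] → .
    (5,5)@(11, 11): e=[14,12,30] → X
    (6,5)@(13, 11): e=[-14,44,26] → .
  covered (7 px):
    . . . . . . . . .
    . . . . X . . . .
    . . . . X X . . .
    . . . . . X . . .
    . . . . . X . . .
    . . . . . X . . .
    . . . . . X . . .
    . . . . . . . . .
    . . . . . . . . .

Result: [[4,3],[2,4],[3,4],[3,5]]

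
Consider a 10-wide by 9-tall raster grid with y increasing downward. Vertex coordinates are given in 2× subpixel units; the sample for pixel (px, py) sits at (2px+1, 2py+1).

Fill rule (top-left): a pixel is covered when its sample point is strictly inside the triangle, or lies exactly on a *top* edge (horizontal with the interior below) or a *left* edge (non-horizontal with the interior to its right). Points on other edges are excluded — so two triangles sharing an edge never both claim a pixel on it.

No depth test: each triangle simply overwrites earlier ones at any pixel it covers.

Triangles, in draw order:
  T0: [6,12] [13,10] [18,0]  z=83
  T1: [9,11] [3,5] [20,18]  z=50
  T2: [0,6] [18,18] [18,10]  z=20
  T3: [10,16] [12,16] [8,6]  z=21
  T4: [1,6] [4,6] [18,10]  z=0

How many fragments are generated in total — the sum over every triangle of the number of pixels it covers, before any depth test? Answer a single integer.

T0:
  2·area = 60  (B↔C swapped to make it positive)
  edge (6, 12)→(18, 0): d=(12,-12) top-left  bias=+0
  edge (18, 0)→(13, 10): d=(-5,10) right/bottom  bias=-1
  edge (13, 10)→(6, 12): d=(-7,2) right/bottom  bias=-1
    (8,0)@(17, 1): e=[0,5,55] → █  [on edge]
    (9,0)@(19, 1): e=[24,-15,51] → ·
    (7,1)@(15, 3): e=[0,15,45] → █  [on edge]
    (8,1)@(17, 3): e=[24,-5,41] → ·
    (6,2)@(13, 5): e=[0,25,35] → █  [on edge]
    (8,2)@(17, 5): e=[48,-15,27] → ·
    (5,3)@(11, 7): e=[0,35,25] → █  [on edge]
    (7,3)@(15, 7): e=[48,-5,17] → ·
    (4,4)@(9, 9): e=[0,45,15] → █  [on edge]
    (7,4)@(15, 9): e=[72,-15,3] → ·
    (3,5)@(7, 11): e=[0,55,5] → █  [on edge]
    (5,5)@(11, 11): e=[48,15,-3] → ·
    (2,6)@(5, 13): e=[0,65,-5] → ·  [on edge]
    (1,7)@(3, 15): e=[0,75,-15] → ·  [on edge]
    (0,8)@(1, 17): e=[0,85,-25] → ·  [on edge]
  covered (11 px):
    · · · · · · · · █ ·
    · · · · · · · █ · ·
    · · · · · · █ █ · ·
    · · · · · █ █ · · ·
    · · · · █ █ █ · · ·
    · · · █ █ · · · · ·
    · · · · · · · · · ·
    · · · · · · · · · ·
    · · · · · · · · · ·
T1:
  2·area = 24
  edge (9, 11)→(3, 5): d=(-6,-6) top-left  bias=+0
  edge (3, 5)→(20, 18): d=(17,13) right/bottom  bias=-1
  edge (20, 18)→(9, 11): d=(-11,-7) top-left  bias=+0
    (0,1)@(1, 3): e=[0,-8,32] → ·  [on edge]
    (1,2)@(3, 5): e=[0,0,24] → ·  [on edge]
    (2,3)@(5, 7): e=[0,8,16] → █  [on edge]
    (3,3)@(7, 7): e=[12,-18,30] → ·
    (2,4)@(5, 9): e=[-12,42,-6] → ·
    (3,4)@(7, 9): e=[0,16,8] → █  [on edge]
    (4,4)@(9, 9): e=[12,-10,22] → ·
    (3,5)@(7, 11): e=[-12,50,-14] → ·
    (4,5)@(9, 11): e=[0,24,0] → █  [on edge]
    (5,5)@(11, 11): e=[12,-2,14] → ·
    (4,6)@(9, 13): e=[-12,58,-22] → ·
    (5,6)@(11, 13): e=[0,32,-8] → ·  [on edge]
    (6,7)@(13, 15): e=[0,40,-16] → ·  [on edge]
    (7,8)@(15, 17): e=[0,48,-24] → ·  [on edge]
  covered (4 px):
    · · · · · · · · · ·
    · · · · · · · · · ·
    · · · · · · · · · ·
    · · █ · · · · · · ·
    · · · █ · · · · · ·
    · · · · █ · · · · ·
    · · · · · · █ · · ·
    · · · · · · · · · ·
    · · · · · · · · · ·
T2:
  2·area = 144  (B↔C swapped to make it positive)
  edge (0, 6)→(18, 10): d=(18,4) right/bottom  bias=-1
  edge (18, 10)→(18, 18): d=(0,8) right/bottom  bias=-1
  edge (18, 18)→(0, 6): d=(-18,-12) top-left  bias=+0
    (1,3)@(3, 7): e=[6,120,18] → █
    (2,3)@(5, 7): e=[-2,104,42] → ·
    (1,4)@(3, 9): e=[42,120,-18] → ·
    (2,4)@(5, 9): e=[34,104,6] → █
    (3,4)@(7, 9): e=[26,88,30] → █
    (4,4)@(9, 9): e=[18,72,54] → █
    (5,4)@(11, 9): e=[10,56,78] → █
    (6,4)@(13, 9): e=[2,40,102] → █
    (7,4)@(15, 9): e=[-6,24,126] → ·
    (2,5)@(5, 11): e=[70,104,-30] → ·
    (3,5)@(7, 11): e=[62,88,-6] → ·
    (4,5)@(9, 11): e=[54,72,18] → █
  covered (18 px):
    · · · · · · · · · ·
    · · · · · · · · · ·
    · · · · · · · · · ·
    · █ · · · · · · · ·
    · · █ █ █ █ █ · · ·
    · · · · █ █ █ █ █ ·
    · · · · · █ █ █ █ ·
    · · · · · · · █ █ ·
    · · · · · · · · █ ·
T3:
  2·area = 20  (B↔C swapped to make it positive)
  edge (10, 16)→(8, 6): d=(-2,-10) top-left  bias=+0
  edge (8, 6)→(12, 16): d=(4,10) right/bottom  bias=-1
  edge (12, 16)→(10, 16): d=(-2,0) right/bottom  bias=-1
    (3,0)@(7, 1): e=[0,-10,30] → ·  [on edge]
    (4,4)@(9, 9): e=[4,2,14] → █
    (5,4)@(11, 9): e=[24,-18,14] → ·
    (4,5)@(9, 11): e=[0,10,10] → █  [on edge]
    (5,5)@(11, 11): e=[20,-10,10] → ·
    (4,6)@(9, 13): e=[-4,18,6] → ·
    (5,7)@(11, 15): e=[12,6,2] → █
    (6,7)@(13, 15): e=[32,-14,2] → ·
    (5,8)@(11, 17): e=[8,14,-2] → ·
  covered (3 px):
    · · · · · · · · · ·
    · · · · · · · · · ·
    · · · · · · · · · ·
    · · · · · · · · · ·
    · · · · █ · · · · ·
    · · · · █ · · · · ·
    · · · · · · · · · ·
    · · · · · █ · · · ·
    · · · · · · · · · ·
T4:
  2·area = 12
  edge (1, 6)→(4, 6): d=(3,0) top-left  bias=+0
  edge (4, 6)→(18, 10): d=(14,4) right/bottom  bias=-1
  edge (18, 10)→(1, 6): d=(-17,-4) top-left  bias=+0
    (3,3)@(7, 7): e=[3,2,7] → █
    (4,3)@(9, 7): e=[3,-6,15] → ·
    (3,4)@(7, 9): e=[9,30,-27] → ·
  covered (1 px):
    · · · · · · · · · ·
    · · · · · · · · · ·
    · · · · · · · · · ·
    · · · █ · · · · · ·
    · · · · · · · · · ·
    · · · · · · · · · ·
    · · · · · · · · · ·
    · · · · · · · · · ·
    · · · · · · · · · ·

Answer: 37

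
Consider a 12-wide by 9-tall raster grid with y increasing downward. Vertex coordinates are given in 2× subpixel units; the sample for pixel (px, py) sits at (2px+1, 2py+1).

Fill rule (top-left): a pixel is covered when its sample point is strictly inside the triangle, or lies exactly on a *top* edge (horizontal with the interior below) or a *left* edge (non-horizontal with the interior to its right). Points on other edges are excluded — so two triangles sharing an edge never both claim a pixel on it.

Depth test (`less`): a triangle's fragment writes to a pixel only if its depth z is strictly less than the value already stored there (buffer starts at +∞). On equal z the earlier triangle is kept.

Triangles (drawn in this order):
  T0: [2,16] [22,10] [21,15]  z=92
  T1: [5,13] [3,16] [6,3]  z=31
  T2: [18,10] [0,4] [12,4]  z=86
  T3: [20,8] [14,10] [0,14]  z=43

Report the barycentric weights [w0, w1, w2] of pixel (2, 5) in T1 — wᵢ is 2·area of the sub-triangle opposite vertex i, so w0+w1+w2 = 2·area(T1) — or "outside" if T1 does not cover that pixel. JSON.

T0:
  2·area = 94
  edge (2, 16)→(22, 10): d=(20,-6) top-left  bias=+0
  edge (22, 10)→(21, 15): d=(-1,5) right/bottom  bias=-1
  edge (21, 15)→(2, 16): d=(-19,1) right/bottom  bias=-1
    (11,2)@(23, 5): e=[-94,0,188] → ·  [on edge]
    (9,5)@(19, 11): e=[2,14,78] → █
    (10,5)@(21, 11): e=[14,4,76] → █
    (11,5)@(23, 11): e=[26,-6,74] → ·
    (6,6)@(13, 13): e=[6,42,46] → █
    (7,6)@(15, 13): e=[18,32,44] → █
    (8,6)@(17, 13): e=[30,22,42] → █
    (11,6)@(23, 13): e=[66,-8,36] → ·
    (3,7)@(7, 15): e=[10,70,14] → █
    (4,7)@(9, 15): e=[22,60,12] → █
    (5,7)@(11, 15): e=[34,50,10] → █
    (10,7)@(21, 15): e=[94,0,0] → ·  [on edge]
  covered (14 px):
    · · · · · · · · · · · ·
    · · · · · · · · · · · ·
    · · · · · · · · · · · ·
    · · · · · · · · · · · ·
    · · · · · · · · · · · ·
    · · · · · · · · · █ █ ·
    · · · · · · █ █ █ █ █ ·
    · · · █ █ █ █ █ █ █ · ·
    · · · · · · · · · · · ·
T1:
  2·area = 17
  edge (5, 13)→(3, 16): d=(-2,3) right/bottom  bias=-1
  edge (3, 16)→(6, 3): d=(3,-13) top-left  bias=+0
  edge (6, 3)→(5, 13): d=(-1,10) right/bottom  bias=-1
    (6,0)@(13, 1): e=[0,85,-68] → ·  [on edge]
    (4,3)@(9, 7): e=[0,51,-34] → ·  [on edge]
    (2,4)@(5, 9): e=[8,5,4] → █
    (3,4)@(7, 9): e=[2,31,-16] → ·
    (2,5)@(5, 11): e=[4,11,2] → █
    (3,5)@(7, 11): e=[-2,37,-18] → ·
    (2,6)@(5, 13): e=[0,17,0] → ·  [on edge]
  covered (2 px):
    · · · · · · · · · · · ·
    · · · · · · · · · · · ·
    · · · · · · · · · · · ·
    · · · · · · · · · · · ·
    · · █ · · · · · · · · ·
    · · █ · · · · · · · · ·
    · · · · · · · · · · · ·
    · · · · · · · · · · · ·
    · · · · · · · · · · · ·
T2:
  2·area = 72
  edge (18, 10)→(0, 4): d=(-18,-6) top-left  bias=+0
  edge (0, 4)→(12, 4): d=(12,0) top-left  bias=+0
  edge (12, 4)→(18, 10): d=(6,6) right/bottom  bias=-1
    (4,0)@(9, 1): e=[108,-36,0] → ·  [on edge]
    (5,1)@(11, 3): e=[84,-12,0] → ·  [on edge]
    (1,2)@(3, 5): e=[0,12,60] → █  [on edge]
    (2,2)@(5, 5): e=[12,12,48] → █
    (3,2)@(7, 5): e=[24,12,36] → █
    (4,2)@(9, 5): e=[36,12,24] → █
    (5,2)@(11, 5): e=[48,12,12] → █
    (6,2)@(13, 5): e=[60,12,0] → ·  [on edge]
    (1,3)@(3, 7): e=[-36,36,72] → ·
    (2,3)@(5, 7): e=[-24,36,60] → ·
    (3,3)@(7, 7): e=[-12,36,48] → ·
    (4,3)@(9, 7): e=[0,36,36] → █  [on edge]
    (7,3)@(15, 7): e=[36,36,0] → ·  [on edge]
    (7,4)@(15, 9): e=[0,60,12] → █  [on edge]
    (8,4)@(17, 9): e=[12,60,0] → ·  [on edge]
    (9,5)@(19, 11): e=[-12,84,0] → ·  [on edge]
    (10,5)@(21, 11): e=[0,84,-12] → ·  [on edge]
    (10,6)@(21, 13): e=[-36,108,0] → ·  [on edge]
    (11,7)@(23, 15): e=[-60,132,0] → ·  [on edge]
  covered (9 px):
    · · · · · · · · · · · ·
    · · · · · · · · · · · ·
    · █ █ █ █ █ · · · · · ·
    · · · · █ █ █ · · · · ·
    · · · · · · · █ · · · ·
    · · · · · · · · · · · ·
    · · · · · · · · · · · ·
    · · · · · · · · · · · ·
    · · · · · · · · · · · ·
T3:
  2·area = 4
  edge (20, 8)→(14, 10): d=(-6,2) right/bottom  bias=-1
  edge (14, 10)→(0, 14): d=(-14,4) right/bottom  bias=-1
  edge (0, 14)→(20, 8): d=(20,-6) top-left  bias=+0
    (11,3)@(23, 7): e=[0,6,-2] → ·  [on edge]
    (8,4)@(17, 9): e=[0,2,2] → ·  [on edge]
    (5,5)@(11, 11): e=[0,-2,6] → ·  [on edge]
    (2,6)@(5, 13): e=[0,-6,10] → ·  [on edge]
  covered (0 px):
    · · · · · · · · · · · ·
    · · · · · · · · · · · ·
    · · · · · · · · · · · ·
    · · · · · · · · · · · ·
    · · · · · · · · · · · ·
    · · · · · · · · · · · ·
    · · · · · · · · · · · ·
    · · · · · · · · · · · ·
    · · · · · · · · · · · ·

Final: [11,2,4]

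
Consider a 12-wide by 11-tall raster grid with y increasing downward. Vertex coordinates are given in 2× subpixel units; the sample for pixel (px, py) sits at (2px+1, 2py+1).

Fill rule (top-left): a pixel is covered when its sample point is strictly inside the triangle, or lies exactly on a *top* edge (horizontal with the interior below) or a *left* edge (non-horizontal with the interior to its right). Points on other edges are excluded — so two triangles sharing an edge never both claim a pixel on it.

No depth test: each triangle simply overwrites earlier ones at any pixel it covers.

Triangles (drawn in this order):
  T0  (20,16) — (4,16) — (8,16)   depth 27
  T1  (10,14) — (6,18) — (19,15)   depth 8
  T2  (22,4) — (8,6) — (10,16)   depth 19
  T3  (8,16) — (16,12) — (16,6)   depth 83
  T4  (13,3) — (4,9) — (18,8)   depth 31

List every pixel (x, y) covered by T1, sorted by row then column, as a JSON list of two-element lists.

T0:
  degenerate (2·area = 0) — covers nothing
T1:
  2·area = 40  (B↔C swapped to make it positive)
  edge (10, 14)→(19, 15): d=(9,1) right/bottom  bias=-1
  edge (19, 15)→(6, 18): d=(-13,3) right/bottom  bias=-1
  edge (6, 18)→(10, 14): d=(4,-4) top-left  bias=+0
    (11,0)@(23, 1): e=[-130,170,0] → ·  [on edge]
    (10,1)@(21, 3): e=[-110,150,0] → ·  [on edge]
    (9,2)@(19, 5): e=[-90,130,0] → ·  [on edge]
    (8,3)@(17, 7): e=[-70,110,0] → ·  [on edge]
    (7,4)@(15, 9): e=[-50,90,0] → ·  [on edge]
    (6,5)@(13, 11): e=[-30,70,0] → ·  [on edge]
    (0,6)@(1, 13): e=[0,80,-40] → ·  [on edge]
    (5,6)@(11, 13): e=[-10,50,0] → ·  [on edge]
    (4,7)@(9, 15): e=[10,30,0] → #  [on edge]
    (5,7)@(11, 15): e=[8,24,8] → #
    (6,7)@(13, 15): e=[6,18,16] → #
    (7,7)@(15, 15): e=[4,12,24] → #
    (9,7)@(19, 15): e=[0,0,40] → ·  [on edge]
    (3,8)@(7, 17): e=[30,10,0] → #  [on edge]
    (2,9)@(5, 19): e=[50,-10,0] → ·  [on edge]
    (1,10)@(3, 21): e=[70,-30,0] → ·  [on edge]
  covered (7 px):
    · · · · · · · · · · · ·
    · · · · · · · · · · · ·
    · · · · · · · · · · · ·
    · · · · · · · · · · · ·
    · · · · · · · · · · · ·
    · · · · · · · · · · · ·
    · · · · · · · · · · · ·
    · · · · # # # # # · · ·
    · · · # # · · · · · · ·
    · · · · · · · · · · · ·
    · · · · · · · · · · · ·
T2:
  2·area = 144  (B↔C swapped to make it positive)
  edge (22, 4)→(10, 16): d=(-12,12) right/bottom  bias=-1
  edge (10, 16)→(8, 6): d=(-2,-10) top-left  bias=+0
  edge (8, 6)→(22, 4): d=(14,-2) top-left  bias=+0
    (3,0)@(7, 1): e=[216,0,-72] → ·  [on edge]
    (11,1)@(23, 3): e=[0,156,-12] → ·  [on edge]
    (7,2)@(15, 5): e=[72,72,0] → #  [on edge]
    (8,2)@(17, 5): e=[48,92,4] → #
    (9,2)@(19, 5): e=[24,112,8] → #
    (10,2)@(21, 5): e=[0,132,12] → ·  [on edge]
    (0,3)@(1, 7): e=[216,-72,0] → ·  [on edge]
    (4,3)@(9, 7): e=[120,8,16] → #
    (5,3)@(11, 7): e=[96,28,20] → #
    (6,3)@(13, 7): e=[72,48,24] → #
    (9,3)@(19, 7): e=[0,108,36] → ·  [on edge]
    (4,4)@(9, 9): e=[96,4,44] → #
    (8,4)@(17, 9): e=[0,84,60] → ·  [on edge]
    (4,5)@(9, 11): e=[72,0,72] → #  [on edge]
    (7,5)@(15, 11): e=[0,60,84] → ·  [on edge]
    (6,6)@(13, 13): e=[0,36,108] → ·  [on edge]
    (5,7)@(11, 15): e=[0,12,132] → ·  [on edge]
    (4,8)@(9, 17): e=[0,-12,156] → ·  [on edge]
    (3,9)@(7, 19): e=[0,-36,180] → ·  [on edge]
    (2,10)@(5, 21): e=[0,-60,204] → ·  [on edge]
    (5,10)@(11, 21): e=[-72,0,216] → ·  [on edge]
  covered (16 px):
    · · · · · · · · · · · ·
    · · · · · · · · · · · ·
    · · · · · · · # # # · ·
    · · · · # # # # # · · ·
    · · · · # # # # · · · ·
    · · · · # # # · · · · ·
    · · · · · # · · · · · ·
    · · · · · · · · · · · ·
    · · · · · · · · · · · ·
    · · · · · · · · · · · ·
    · · · · · · · · · · · ·
T3:
  2·area = 48  (B↔C swapped to make it positive)
  edge (8, 16)→(16, 6): d=(8,-10) top-left  bias=+0
  edge (16, 6)→(16, 12): d=(0,6) right/bottom  bias=-1
  edge (16, 12)→(8, 16): d=(-8,4) right/bottom  bias=-1
    (7,4)@(15, 9): e=[14,6,28] → #
    (8,4)@(17, 9): e=[34,-6,20] → ·
    (6,5)@(13, 11): e=[10,18,20] → #
    (8,5)@(17, 11): e=[50,-6,4] → ·
    (5,6)@(11, 13): e=[6,30,12] → #
    (7,6)@(15, 13): e=[46,6,-4] → ·
    (4,7)@(9, 15): e=[2,42,4] → #
    (5,7)@(11, 15): e=[22,30,-4] → ·
    (6,7)@(13, 15): e=[42,18,-12] → ·
    (4,8)@(9, 17): e=[18,42,-12] → ·
  covered (6 px):
    · · · · · · · · · · · ·
    · · · · · · · · · · · ·
    · · · · · · · · · · · ·
    · · · · · · · · · · · ·
    · · · · · · · # · · · ·
    · · · · · · # # · · · ·
    · · · · · # # · · · · ·
    · · · · # · · · · · · ·
    · · · · · · · · · · · ·
    · · · · · · · · · · · ·
    · · · · · · · · · · · ·
T4:
  2·area = 75  (B↔C swapped to make it positive)
  edge (13, 3)→(18, 8): d=(5,5) right/bottom  bias=-1
  edge (18, 8)→(4, 9): d=(-14,1) right/bottom  bias=-1
  edge (4, 9)→(13, 3): d=(9,-6) top-left  bias=+0
    (5,0)@(11, 1): e=[0,105,-30] → ·  [on edge]
    (6,1)@(13, 3): e=[0,75,0] → ·  [on edge]
    (5,2)@(11, 5): e=[20,49,6] → #
    (6,2)@(13, 5): e=[10,47,18] → #
    (7,2)@(15, 5): e=[0,45,30] → ·  [on edge]
    (3,3)@(7, 7): e=[50,25,0] → #  [on edge]
    (4,3)@(9, 7): e=[40,23,12] → #
    (7,3)@(15, 7): e=[10,17,48] → #
    (8,3)@(17, 7): e=[0,15,60] → ·  [on edge]
    (3,4)@(7, 9): e=[60,-3,18] → ·
    (4,4)@(9, 9): e=[50,-5,30] → ·
    (5,4)@(11, 9): e=[40,-7,42] → ·
    (9,4)@(19, 9): e=[0,-15,90] → ·  [on edge]
    (0,5)@(1, 11): e=[100,-25,0] → ·  [on edge]
    (10,5)@(21, 11): e=[0,-45,120] → ·  [on edge]
    (11,6)@(23, 13): e=[0,-75,150] → ·  [on edge]
  covered (7 px):
    · · · · · · · · · · · ·
    · · · · · · · · · · · ·
    · · · · · # # · · · · ·
    · · · # # # # # · · · ·
    · · · · · · · · · · · ·
    · · · · · · · · · · · ·
    · · · · · · · · · · · ·
    · · · · · · · · · · · ·
    · · · · · · · · · · · ·
    · · · · · · · · · · · ·
    · · · · · · · · · · · ·

Final: [[4,7],[5,7],[6,7],[7,7],[8,7],[3,8],[4,8]]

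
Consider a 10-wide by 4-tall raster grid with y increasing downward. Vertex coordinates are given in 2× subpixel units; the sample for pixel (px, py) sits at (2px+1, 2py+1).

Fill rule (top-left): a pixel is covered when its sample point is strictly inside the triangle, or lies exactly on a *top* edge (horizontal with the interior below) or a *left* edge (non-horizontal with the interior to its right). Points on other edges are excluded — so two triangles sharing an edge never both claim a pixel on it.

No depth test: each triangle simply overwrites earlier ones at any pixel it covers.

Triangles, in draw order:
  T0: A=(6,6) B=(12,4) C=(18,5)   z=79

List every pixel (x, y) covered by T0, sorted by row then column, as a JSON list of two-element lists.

T0:
  2·area = 18
  edge (6, 6)→(12, 4): d=(6,-2) top-left  bias=+0
  edge (12, 4)→(18, 5): d=(6,1) right/bottom  bias=-1
  edge (18, 5)→(6, 6): d=(-12,1) right/bottom  bias=-1
    (7,1)@(15, 3): e=[0,-9,27] → ·  [on edge]
    (4,2)@(9, 5): e=[0,9,9] → █  [on edge]
    (5,2)@(11, 5): e=[4,7,7] → █
    (6,2)@(13, 5): e=[8,5,5] → █
    (7,2)@(15, 5): e=[12,3,3] → █
    (8,2)@(17, 5): e=[16,1,1] → █
    (9,2)@(19, 5): e=[20,-1,-1] → ·
    (1,3)@(3, 7): e=[0,27,-9] → ·  [on edge]
    (4,3)@(9, 7): e=[12,21,-15] → ·
    (5,3)@(11, 7): e=[16,19,-17] → ·
    (6,3)@(13, 7): e=[20,17,-19] → ·
    (7,3)@(15, 7): e=[24,15,-21] → ·
  covered (5 px):
    · · · · · · · · · ·
    · · · · · · · · · ·
    · · · · █ █ █ █ █ ·
    · · · · · · · · · ·

Answer: [[4,2],[5,2],[6,2],[7,2],[8,2]]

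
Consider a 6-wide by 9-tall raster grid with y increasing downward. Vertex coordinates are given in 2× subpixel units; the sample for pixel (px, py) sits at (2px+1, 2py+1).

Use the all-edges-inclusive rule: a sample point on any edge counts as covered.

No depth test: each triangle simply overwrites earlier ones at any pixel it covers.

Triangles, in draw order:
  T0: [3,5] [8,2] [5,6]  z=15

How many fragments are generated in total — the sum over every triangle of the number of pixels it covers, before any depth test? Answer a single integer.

T0:
  2·area = 11
  edge (3, 5)→(8, 2): d=(5,-3) inclusive
  edge (8, 2)→(5, 6): d=(-3,4) inclusive
  edge (5, 6)→(3, 5): d=(-2,-1) inclusive
    (3,1)@(7, 3): e=[2,1,8] → #
    (4,1)@(9, 3): e=[8,-7,10] → ·
    (1,2)@(3, 5): e=[0,11,0] → #  [on edge]
    (2,2)@(5, 5): e=[6,3,2] → #
    (3,2)@(7, 5): e=[12,-5,4] → ·
    (1,3)@(3, 7): e=[10,5,-4] → ·
    (2,3)@(5, 7): e=[16,-3,-2] → ·
    (3,3)@(7, 7): e=[22,-11,0] → ·  [on edge]
    (5,4)@(11, 9): e=[44,-33,0] → ·  [on edge]
  covered (3 px):
    · · · · · ·
    · · · # · ·
    · # # · · ·
    · · · · · ·
    · · · · · ·
    · · · · · ·
    · · · · · ·
    · · · · · ·
    · · · · · ·

Result: 3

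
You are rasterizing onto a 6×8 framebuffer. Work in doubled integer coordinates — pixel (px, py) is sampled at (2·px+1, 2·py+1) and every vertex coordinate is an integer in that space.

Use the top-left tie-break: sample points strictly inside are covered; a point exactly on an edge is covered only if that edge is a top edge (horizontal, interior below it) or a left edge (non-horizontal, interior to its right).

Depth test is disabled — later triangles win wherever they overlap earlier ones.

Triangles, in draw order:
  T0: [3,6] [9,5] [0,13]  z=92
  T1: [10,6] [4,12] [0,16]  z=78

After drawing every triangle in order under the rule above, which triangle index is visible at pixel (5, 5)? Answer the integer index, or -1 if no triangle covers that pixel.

T0:
  2·area = 39
  edge (3, 6)→(9, 5): d=(6,-1) top-left  bias=+0
  edge (9, 5)→(0, 13): d=(-9,8) right/bottom  bias=-1
  edge (0, 13)→(3, 6): d=(3,-7) top-left  bias=+0
    (4,2)@(9, 5): e=[0,0,39] → ·  [on edge]
    (1,3)@(3, 7): e=[6,30,3] → █
    (2,3)@(5, 7): e=[8,14,17] → █
    (3,3)@(7, 7): e=[10,-2,31] → ·
    (1,4)@(3, 9): e=[18,12,9] → █
    (2,4)@(5, 9): e=[20,-4,23] → ·
    (0,5)@(1, 11): e=[28,10,1] → █
    (1,5)@(3, 11): e=[30,-6,15] → ·
    (0,6)@(1, 13): e=[40,-8,7] → ·
  covered (4 px):
    · · · · · ·
    · · · · · ·
    · · · · · ·
    · █ █ · · ·
    · █ · · · ·
    █ · · · · ·
    · · · · · ·
    · · · · · ·
T1:
  degenerate (2·area = 0) — covers nothing

Z-buffer (winner per pixel, '.' = empty):
  . . . . . .
  . . . . . .
  . . . . . .
  . 0 0 . . .
  . 0 . . . .
  0 . . . . .
  . . . . . .
  . . . . . .

Final: -1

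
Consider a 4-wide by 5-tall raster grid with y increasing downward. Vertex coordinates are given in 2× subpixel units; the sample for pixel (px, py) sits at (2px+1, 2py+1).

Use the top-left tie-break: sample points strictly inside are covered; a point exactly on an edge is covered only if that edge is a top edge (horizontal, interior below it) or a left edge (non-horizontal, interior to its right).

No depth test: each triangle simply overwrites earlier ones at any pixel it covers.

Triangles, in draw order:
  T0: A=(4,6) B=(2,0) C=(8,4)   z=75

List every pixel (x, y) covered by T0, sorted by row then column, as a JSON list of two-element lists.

T0:
  2·area = 28
  edge (4, 6)→(2, 0): d=(-2,-6) top-left  bias=+0
  edge (2, 0)→(8, 4): d=(6,4) right/bottom  bias=-1
  edge (8, 4)→(4, 6): d=(-4,2) right/bottom  bias=-1
    (1,0)@(3, 1): e=[4,2,22] → █
    (2,0)@(5, 1): e=[16,-6,18] → ·
    (1,1)@(3, 3): e=[0,14,14] → █  [on edge]
    (2,1)@(5, 3): e=[12,6,10] → █
    (3,1)@(7, 3): e=[24,-2,6] → ·
    (1,2)@(3, 5): e=[-4,26,6] → ·
    (2,2)@(5, 5): e=[8,18,2] → █
    (3,2)@(7, 5): e=[20,10,-2] → ·
    (2,3)@(5, 7): e=[4,30,-6] → ·
    (2,4)@(5, 9): e=[0,42,-14] → ·  [on edge]
  covered (4 px):
    · █ · ·
    · █ █ ·
    · · █ ·
    · · · ·
    · · · ·

Result: [[1,0],[1,1],[2,1],[2,2]]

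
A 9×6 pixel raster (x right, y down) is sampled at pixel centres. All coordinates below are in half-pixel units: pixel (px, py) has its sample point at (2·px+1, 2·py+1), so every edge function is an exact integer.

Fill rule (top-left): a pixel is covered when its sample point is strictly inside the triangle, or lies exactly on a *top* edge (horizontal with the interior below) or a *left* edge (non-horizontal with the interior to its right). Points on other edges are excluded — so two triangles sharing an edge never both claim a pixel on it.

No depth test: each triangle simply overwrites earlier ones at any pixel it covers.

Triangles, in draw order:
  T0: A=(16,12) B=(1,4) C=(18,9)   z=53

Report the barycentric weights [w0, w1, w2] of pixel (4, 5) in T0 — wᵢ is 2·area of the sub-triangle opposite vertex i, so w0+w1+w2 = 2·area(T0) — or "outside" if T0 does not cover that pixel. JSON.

T0:
  2·area = 61
  edge (16, 12)→(1, 4): d=(-15,-8) top-left  bias=+0
  edge (1, 4)→(18, 9): d=(17,5) right/bottom  bias=-1
  edge (18, 9)→(16, 12): d=(-2,3) right/bottom  bias=-1
    (1,2)@(3, 5): e=[1,7,53] → #
    (2,2)@(5, 5): e=[17,-3,47] → ·
    (1,3)@(3, 7): e=[-29,41,49] → ·
    (3,3)@(7, 7): e=[3,21,37] → #
    (4,3)@(9, 7): e=[19,11,31] → #
    (5,3)@(11, 7): e=[35,1,25] → #
    (6,3)@(13, 7): e=[51,-9,19] → ·
    (3,4)@(7, 9): e=[-27,55,33] → ·
    (4,4)@(9, 9): e=[-11,45,27] → ·
    (5,4)@(11, 9): e=[5,35,21] → #
    (6,4)@(13, 9): e=[21,25,15] → #
    (7,4)@(15, 9): e=[37,15,9] → #
  covered (9 px):
    · · · · · · · · ·
    · · · · · · · · ·
    · # · · · · · · ·
    · · · # # # · · ·
    · · · · · # # # #
    · · · · · · · # ·

Result: "outside"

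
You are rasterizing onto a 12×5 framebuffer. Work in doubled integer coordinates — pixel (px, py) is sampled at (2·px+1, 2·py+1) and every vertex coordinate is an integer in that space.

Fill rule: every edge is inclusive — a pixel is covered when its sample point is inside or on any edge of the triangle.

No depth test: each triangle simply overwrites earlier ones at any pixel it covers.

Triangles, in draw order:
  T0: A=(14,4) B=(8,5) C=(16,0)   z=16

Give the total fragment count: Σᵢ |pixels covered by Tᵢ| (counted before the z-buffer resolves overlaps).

T0:
  2·area = 22
  edge (14, 4)→(8, 5): d=(-6,1) inclusive
  edge (8, 5)→(16, 0): d=(8,-5) inclusive
  edge (16, 0)→(14, 4): d=(-2,4) inclusive
    (7,0)@(15, 1): e=[17,3,2] → #
    (8,0)@(17, 1): e=[15,13,-6] → ·
    (6,1)@(13, 3): e=[7,9,6] → #
    (7,1)@(15, 3): e=[5,19,-2] → ·
    (6,2)@(13, 5): e=[-5,25,2] → ·
  covered (2 px):
    · · · · · · · # · · · ·
    · · · · · · # · · · · ·
    · · · · · · · · · · · ·
    · · · · · · · · · · · ·
    · · · · · · · · · · · ·

Answer: 2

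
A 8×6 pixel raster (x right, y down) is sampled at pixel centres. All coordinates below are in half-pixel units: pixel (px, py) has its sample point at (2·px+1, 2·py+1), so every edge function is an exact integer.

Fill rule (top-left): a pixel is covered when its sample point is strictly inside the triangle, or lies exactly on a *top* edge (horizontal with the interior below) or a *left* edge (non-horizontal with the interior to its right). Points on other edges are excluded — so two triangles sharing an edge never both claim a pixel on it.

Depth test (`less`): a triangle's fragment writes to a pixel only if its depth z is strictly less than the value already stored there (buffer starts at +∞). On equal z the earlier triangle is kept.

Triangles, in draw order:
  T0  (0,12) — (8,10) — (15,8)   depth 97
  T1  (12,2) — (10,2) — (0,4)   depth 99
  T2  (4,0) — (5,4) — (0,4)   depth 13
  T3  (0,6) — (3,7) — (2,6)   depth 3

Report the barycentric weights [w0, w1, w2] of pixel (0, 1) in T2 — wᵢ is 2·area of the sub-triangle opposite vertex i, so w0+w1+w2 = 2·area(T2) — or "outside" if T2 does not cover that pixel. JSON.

T0:
  2·area = 2  (B↔C swapped to make it positive)
  edge (0, 12)→(15, 8): d=(15,-4) top-left  bias=+0
  edge (15, 8)→(8, 10): d=(-7,2) right/bottom  bias=-1
  edge (8, 10)→(0, 12): d=(-8,2) right/bottom  bias=-1
  covered (0 px):
    . . . . . . . .
    . . . . . . . .
    . . . . . . . .
    . . . . . . . .
    . . . . . . . .
    . . . . . . . .
T1:
  2·area = 4  (B↔C swapped to make it positive)
  edge (12, 2)→(0, 4): d=(-12,2) right/bottom  bias=-1
  edge (0, 4)→(10, 2): d=(10,-2) top-left  bias=+0
  edge (10, 2)→(12, 2): d=(2,0) top-left  bias=+0
    (7,0)@(15, 1): e=[6,0,-2] → .  [on edge]
    (2,1)@(5, 3): e=[2,0,2] → X  [on edge]
    (3,1)@(7, 3): e=[-2,4,2] → .
    (2,2)@(5, 5): e=[-22,20,6] → .
  covered (1 px):
    . . . . . . . .
    . . X . . . . .
    . . . . . . . .
    . . . . . . . .
    . . . . . . . .
    . . . . . . . .
T2:
  2·area = 20
  edge (4, 0)→(5, 4): d=(1,4) right/bottom  bias=-1
  edge (5, 4)→(0, 4): d=(-5,0) right/bottom  bias=-1
  edge (0, 4)→(4, 0): d=(4,-4) top-left  bias=+0
    (1,0)@(3, 1): e=[5,15,0] → X  [on edge]
    (2,0)@(5, 1): e=[-3,15,8] → .
    (0,1)@(1, 3): e=[15,5,0] → X  [on edge]
    (2,1)@(5, 3): e=[-1,5,16] → .
    (0,2)@(1, 5): e=[17,-5,8] → .
    (1,2)@(3, 5): e=[9,-5,16] → .
  covered (3 px):
    . X . . . . . .
    X X . . . . . .
    . . . . . . . .
    . . . . . . . .
    . . . . . . . .
    . . . . . . . .
T3:
  2·area = 2  (B↔C swapped to make it positive)
  edge (0, 6)→(2, 6): d=(2,0) top-left  bias=+0
  edge (2, 6)→(3, 7): d=(1,1) right/bottom  bias=-1
  edge (3, 7)→(0, 6): d=(-3,-1) top-left  bias=+0
    (0,2)@(1, 5): e=[-2,0,4] → .  [on edge]
    (1,3)@(3, 7): e=[2,0,0] → .  [on edge]
    (2,4)@(5, 9): e=[6,0,-4] → .  [on edge]
    (4,4)@(9, 9): e=[6,-4,0] → .  [on edge]
    (3,5)@(7, 11): e=[10,0,-8] → .  [on edge]
    (7,5)@(15, 11): e=[10,-8,0] → .  [on edge]
  covered (0 px):
    . . . . . . . .
    . . . . . . . .
    . . . . . . . .
    . . . . . . . .
    . . . . . . . .
    . . . . . . . .

Final: [5,0,15]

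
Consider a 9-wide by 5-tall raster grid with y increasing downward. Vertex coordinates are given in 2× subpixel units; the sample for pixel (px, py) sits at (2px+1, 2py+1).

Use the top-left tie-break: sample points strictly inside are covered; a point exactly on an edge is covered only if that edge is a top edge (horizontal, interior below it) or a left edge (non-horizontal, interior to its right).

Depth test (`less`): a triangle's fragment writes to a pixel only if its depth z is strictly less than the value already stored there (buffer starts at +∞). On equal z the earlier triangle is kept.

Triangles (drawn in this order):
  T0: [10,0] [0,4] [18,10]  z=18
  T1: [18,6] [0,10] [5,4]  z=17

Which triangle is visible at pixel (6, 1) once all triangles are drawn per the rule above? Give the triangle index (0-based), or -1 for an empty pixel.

T0:
  2·area = 132  (B↔C swapped to make it positive)
  edge (10, 0)→(18, 10): d=(8,10) right/bottom  bias=-1
  edge (18, 10)→(0, 4): d=(-18,-6) top-left  bias=+0
  edge (0, 4)→(10, 0): d=(10,-4) top-left  bias=+0
    (4,0)@(9, 1): e=[18,108,6] → X
    (5,0)@(11, 1): e=[-2,120,14] → .
    (1,1)@(3, 3): e=[94,36,2] → X
    (2,1)@(5, 3): e=[74,48,10] → X
    (3,1)@(7, 3): e=[54,60,18] → X
    (5,1)@(11, 3): e=[14,84,34] → X
    (6,1)@(13, 3): e=[-6,96,42] → .
    (1,2)@(3, 5): e=[110,0,22] → X  [on edge]
    (6,2)@(13, 5): e=[10,60,62] → X
    (7,2)@(15, 5): e=[-10,72,70] → .
    (1,3)@(3, 7): e=[126,-36,42] → .
    (2,3)@(5, 7): e=[106,-24,50] → .
    (4,3)@(9, 7): e=[66,0,66] → X  [on edge]
    (7,4)@(15, 9): e=[22,0,110] → X  [on edge]
  covered (18 px):
    . . . . X . . . .
    . X X X X X . . .
    . X X X X X X . .
    . . . . X X X X .
    . . . . . . . X X
T1:
  2·area = 88
  edge (18, 6)→(0, 10): d=(-18,4) right/bottom  bias=-1
  edge (0, 10)→(5, 4): d=(5,-6) top-left  bias=+0
  edge (5, 4)→(18, 6): d=(13,2) right/bottom  bias=-1
    (2,2)@(5, 5): e=[70,5,13] → X
    (3,2)@(7, 5): e=[62,17,9] → X
    (4,2)@(9, 5): e=[54,29,5] → X
    (5,2)@(11, 5): e=[46,41,1] → X
    (6,2)@(13, 5): e=[38,53,-3] → .
    (1,3)@(3, 7): e=[42,3,43] → X
    (6,3)@(13, 7): e=[2,63,23] → X
    (7,3)@(15, 7): e=[-6,75,19] → .
    (0,4)@(1, 9): e=[14,1,73] → X
    (2,4)@(5, 9): e=[-2,25,65] → .
    (3,4)@(7, 9): e=[-10,37,61] → .
    (4,4)@(9, 9): e=[-18,49,57] → .
  covered (12 px):
    . . . . . . . . .
    . . . . . . . . .
    . . X X X X . . .
    . X X X X X X . .
    X X . . . . . . .

Z-buffer (winner per pixel, '.' = empty):
  . . . . 0 . . . .
  . 0 0 0 0 0 . . .
  . 0 1 1 1 1 0 . .
  . 1 1 1 1 1 1 0 .
  1 1 . . . . . 0 0

Final: -1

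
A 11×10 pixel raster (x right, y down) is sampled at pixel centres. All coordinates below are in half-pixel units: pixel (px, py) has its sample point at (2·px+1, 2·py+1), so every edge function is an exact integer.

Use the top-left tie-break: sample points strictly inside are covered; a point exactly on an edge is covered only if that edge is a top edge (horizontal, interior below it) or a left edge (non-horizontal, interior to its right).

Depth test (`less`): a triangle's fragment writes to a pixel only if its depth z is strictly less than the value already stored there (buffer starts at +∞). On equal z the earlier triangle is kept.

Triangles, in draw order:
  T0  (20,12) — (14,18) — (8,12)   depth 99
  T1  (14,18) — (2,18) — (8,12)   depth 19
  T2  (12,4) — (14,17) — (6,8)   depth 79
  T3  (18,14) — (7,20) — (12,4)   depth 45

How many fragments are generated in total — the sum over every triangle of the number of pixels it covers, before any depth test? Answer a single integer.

T0:
  2·area = 72
  edge (20, 12)→(14, 18): d=(-6,6) right/bottom  bias=-1
  edge (14, 18)→(8, 12): d=(-6,-6) top-left  bias=+0
  edge (8, 12)→(20, 12): d=(12,0) top-left  bias=+0
    (0,2)@(1, 5): e=[156,0,-84] → .  [on edge]
    (1,3)@(3, 7): e=[132,0,-60] → .  [on edge]
    (2,4)@(5, 9): e=[108,0,-36] → .  [on edge]
    (3,5)@(7, 11): e=[84,0,-12] → .  [on edge]
    (10,5)@(21, 11): e=[0,84,-12] → .  [on edge]
    (4,6)@(9, 13): e=[60,0,12] → X  [on edge]
    (5,6)@(11, 13): e=[48,12,12] → X
    (6,6)@(13, 13): e=[36,24,12] → X
    (7,6)@(15, 13): e=[24,36,12] → X
    (8,6)@(17, 13): e=[12,48,12] → X
    (9,6)@(19, 13): e=[0,60,12] → .  [on edge]
    (4,7)@(9, 15): e=[48,-12,36] → .
    (5,7)@(11, 15): e=[36,0,36] → X  [on edge]
    (8,7)@(17, 15): e=[0,36,36] → .  [on edge]
    (6,8)@(13, 17): e=[12,0,60] → X  [on edge]
    (7,8)@(15, 17): e=[0,12,60] → .  [on edge]
    (6,9)@(13, 19): e=[0,-12,84] → .  [on edge]
    (7,9)@(15, 19): e=[-12,0,84] → .  [on edge]
  covered (9 px):
    . . . . . . . . . . .
    . . . . . . . . . . .
    . . . . . . . . . . .
    . . . . . . . . . . .
    . . . . . . . . . . .
    . . . . . . . . . . .
    . . . . X X X X X . .
    . . . . . X X X . . .
    . . . . . . X . . . .
    . . . . . . . . . . .
T1:
  2·area = 72
  edge (14, 18)→(2, 18): d=(-12,0) right/bottom  bias=-1
  edge (2, 18)→(8, 12): d=(6,-6) top-left  bias=+0
  edge (8, 12)→(14, 18): d=(6,6) right/bottom  bias=-1
    (9,0)@(19, 1): e=[204,0,-132] → .  [on edge]
    (8,1)@(17, 3): e=[180,0,-108] → .  [on edge]
    (0,2)@(1, 5): e=[156,-84,0] → .  [on edge]
    (7,2)@(15, 5): e=[156,0,-84] → .  [on edge]
    (1,3)@(3, 7): e=[132,-60,0] → .  [on edge]
    (6,3)@(13, 7): e=[132,0,-60] → .  [on edge]
    (2,4)@(5, 9): e=[108,-36,0] → .  [on edge]
    (5,4)@(11, 9): e=[108,0,-36] → .  [on edge]
    (3,5)@(7, 11): e=[84,-12,0] → .  [on edge]
    (4,5)@(9, 11): e=[84,0,-12] → .  [on edge]
    (3,6)@(7, 13): e=[60,0,12] → X  [on edge]
    (4,6)@(9, 13): e=[60,12,0] → .  [on edge]
    (2,7)@(5, 15): e=[36,0,36] → X  [on edge]
    (5,7)@(11, 15): e=[36,36,0] → .  [on edge]
    (1,8)@(3, 17): e=[12,0,60] → X  [on edge]
    (6,8)@(13, 17): e=[12,60,0] → .  [on edge]
    (0,9)@(1, 19): e=[-12,0,84] → .  [on edge]
    (7,9)@(15, 19): e=[-12,84,0] → .  [on edge]
  covered (9 px):
    . . . . . . . . . . .
    . . . . . . . . . . .
    . . . . . . . . . . .
    . . . . . . . . . . .
    . . . . . . . . . . .
    . . . . . . . . . . .
    . . . X . . . . . . .
    . . X X X . . . . . .
    . X X X X X . . . . .
    . . . . . . . . . . .
T2:
  2·area = 86
  edge (12, 4)→(14, 17): d=(2,13) right/bottom  bias=-1
  edge (14, 17)→(6, 8): d=(-8,-9) top-left  bias=+0
  edge (6, 8)→(12, 4): d=(6,-4) top-left  bias=+0
    (5,2)@(11, 5): e=[15,69,2] → X
    (6,2)@(13, 5): e=[-11,87,10] → .
    (4,3)@(9, 7): e=[45,35,6] → X
    (6,3)@(13, 7): e=[-7,71,22] → .
    (3,4)@(7, 9): e=[75,1,10] → X
    (6,4)@(13, 9): e=[-3,55,34] → .
    (3,5)@(7, 11): e=[79,-15,22] → .
    (4,5)@(9, 11): e=[53,3,30] → X
    (6,5)@(13, 11): e=[1,39,46] → X
    (7,5)@(15, 11): e=[-25,57,54] → .
    (4,6)@(9, 13): e=[57,-13,42] → .
    (5,6)@(11, 13): e=[31,5,50] → X
  covered (12 px):
    . . . . . . . . . . .
    . . . . . . . . . . .
    . . . . . X . . . . .
    . . . . X X . . . . .
    . . . X X X . . . . .
    . . . . X X X . . . .
    . . . . . X X . . . .
    . . . . . . X . . . .
    . . . . . . . . . . .
    . . . . . . . . . . .
T3:
  2·area = 146
  edge (18, 14)→(7, 20): d=(-11,6) right/bottom  bias=-1
  edge (7, 20)→(12, 4): d=(5,-16) top-left  bias=+0
  edge (12, 4)→(18, 14): d=(6,10) right/bottom  bias=-1
    (6,3)@(13, 7): e=[107,31,8] → X
    (7,3)@(15, 7): e=[95,63,-12] → .
    (5,4)@(11, 9): e=[97,9,40] → X
    (7,4)@(15, 9): e=[73,73,0] → .  [on edge]
    (5,5)@(11, 11): e=[75,19,52] → X
    (7,5)@(15, 11): e=[51,83,12] → X
    (8,5)@(17, 11): e=[39,115,-8] → .
    (5,6)@(11, 13): e=[53,29,64] → X
    (8,6)@(17, 13): e=[17,125,4] → X
    (9,6)@(19, 13): e=[5,157,-16] → .
    (4,7)@(9, 15): e=[43,7,96] → X
    (8,7)@(17, 15): e=[-5,135,16] → .
    (10,9)@(21, 19): e=[-73,219,0] → .  [on edge]
  covered (16 px):
    . . . . . . . . . . .
    . . . . . . . . . . .
    . . . . . . . . . . .
    . . . . . . X . . . .
    . . . . . X X . . . .
    . . . . . X X X . . .
    . . . . . X X X X . .
    . . . . X X X X . . .
    . . . . X X . . . . .
    . . . . . . . . . . .

Final: 46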